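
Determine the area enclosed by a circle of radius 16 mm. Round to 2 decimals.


Shape: circle
Radius r = 16 mm
Formula: A = pi * r^2
r^2 = 16^2 = 256
A = pi * 256
A = 804.25
804.25 mm^2


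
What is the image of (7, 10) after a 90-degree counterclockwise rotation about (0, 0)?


Transformation: rotation about the origin
Original point: (7, 10)
Rule for 90 deg counterclockwise: (x, y) -> (-y, x)
Apply: (7, 10) -> (-10, 7)
(-10, 7)


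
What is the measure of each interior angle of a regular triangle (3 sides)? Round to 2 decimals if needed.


Shape: regular triangle (3 sides)
Formula: interior angle = (n - 2) * 180 / n
(n - 2) = 1
(n - 2) * 180 = 180
angle = 180 / 3
angle = 60
60 degrees


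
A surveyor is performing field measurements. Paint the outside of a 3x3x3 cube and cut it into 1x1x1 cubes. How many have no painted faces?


Large cube: 3 x 3 x 3, cut into unit cubes.
n = 3, so n - 2 = 1
Unpainted cubes form the interior (n - 2)^3 block.
(n - 2)^3 = 1^3 = 1
1 unit cubes


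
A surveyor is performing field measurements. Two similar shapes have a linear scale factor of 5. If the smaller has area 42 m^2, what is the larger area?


Linear scale factor k = 5
Original area = 42 m^2
Rule: under a linear scaling by k, areas scale by k^2.
k^2 = 5^2 = 25
New area = 42 * 25
New area = 1050
1050 m^2


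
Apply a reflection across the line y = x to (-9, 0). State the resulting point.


Transformation: reflection
Original point: (-9, 0)
Rule for reflection over y = x: (x, y) -> (y, x)
Apply: (-9, 0) -> (0, -9)
(0, -9)


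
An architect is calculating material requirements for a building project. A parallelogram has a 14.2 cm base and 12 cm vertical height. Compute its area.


Shape: parallelogram
Base b = 14.2 cm, Height h = 12 cm
Formula: A = b * h
A = 14.2 * 12
A = 170.4
170.4 cm^2


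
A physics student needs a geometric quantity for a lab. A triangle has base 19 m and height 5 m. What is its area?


Shape: triangle
Base b = 19 m, Height h = 5 m
Formula: A = (1/2) * b * h
A = 0.5 * 19 * 5
A = 0.5 * 95
A = 47.5
47.5 m^2


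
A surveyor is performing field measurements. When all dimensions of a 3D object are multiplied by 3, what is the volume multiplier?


Linear scale factor k = 3
Rule: under a linear scaling by k, volumes scale by k^3.
k^3 = 3 * 3 * 3
k^3 = 9 * 3
k^3 = 27
Volume scales by a factor of 27.
27 (dimensionless)


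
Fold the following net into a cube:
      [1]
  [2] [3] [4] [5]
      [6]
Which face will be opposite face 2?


Net: cross layout. Take square 3 as the base (bottom).
Fold the four squares in the horizontal row up around 3: 2 -> left, 4 -> right, 5 wraps to the top.
Fold 1 and 6 up from 3: 1 -> back, 6 -> front.
Opposite pairs are therefore: (1, 6), (2, 4), (3, 5).
Face 2 is opposite face 4.
face 4


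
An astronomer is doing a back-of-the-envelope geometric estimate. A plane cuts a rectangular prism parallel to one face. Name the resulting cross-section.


Solid: rectangular prism
Cutting plane: parallel to one face
Visualize the intersection of the plane with the solid's surface.
The boundary of the cut region is a rectangle.
rectangle


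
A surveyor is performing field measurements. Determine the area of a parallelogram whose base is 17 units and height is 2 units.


Shape: parallelogram
Base b = 17 units, Height h = 2 units
Formula: A = b * h
A = 17 * 2
A = 34
34 units^2


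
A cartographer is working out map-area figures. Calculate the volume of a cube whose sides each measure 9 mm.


Shape: cube
Side s = 9 mm
Formula: V = s^3
V = 9 * 9 * 9
V = 81 * 9
V = 729
729 mm^3


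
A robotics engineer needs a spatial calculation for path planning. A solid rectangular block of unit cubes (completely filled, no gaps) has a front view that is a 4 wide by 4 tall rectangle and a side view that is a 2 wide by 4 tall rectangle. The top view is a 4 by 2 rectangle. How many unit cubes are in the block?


Orthographic views of a solid rectangular block:
Front view 4 x 4 -> length = 4, height = 4
Side view 2 x 4 -> width = 2, height = 4 (consistent)
Top view 4 x 2 -> confirms length = 4, width = 2
The block is 4 x 2 x 4.
Total unit cubes = 4 * 2 * 4 = 32
32 unit cubes


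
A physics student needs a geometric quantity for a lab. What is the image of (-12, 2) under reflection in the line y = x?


Transformation: reflection
Original point: (-12, 2)
Rule for reflection over y = x: (x, y) -> (y, x)
Apply: (-12, 2) -> (2, -12)
(2, -12)


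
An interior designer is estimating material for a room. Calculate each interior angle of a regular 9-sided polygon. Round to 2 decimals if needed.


Shape: regular nonagon (9 sides)
Formula: interior angle = (n - 2) * 180 / n
(n - 2) = 7
(n - 2) * 180 = 1260
angle = 1260 / 9
angle = 140
140 degrees


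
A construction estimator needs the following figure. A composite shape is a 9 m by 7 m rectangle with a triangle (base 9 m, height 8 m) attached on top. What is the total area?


Composite shape: rectangle + triangle
Rectangle area = 9 * 7 = 63
Triangle area = 0.5 * 9 * 8 = 36
Total = 63 + 36
Total = 99
99 m^2


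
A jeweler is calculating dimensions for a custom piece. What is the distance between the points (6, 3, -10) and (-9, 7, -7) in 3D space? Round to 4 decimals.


3D distance between two points
P1 = (6, 3, -10), P2 = (-9, 7, -7)
Formula: d = sqrt((x2-x1)^2 + (y2-y1)^2 + (z2-z1)^2)
dx = -9 - 6 = -15
dy = 7 - 3 = 4
dz = -7 - -10 = 3
dx^2 + dy^2 + dz^2 = 225 + 16 + 9 = 250
d = sqrt(250)
d = 15.8114
15.8114 units


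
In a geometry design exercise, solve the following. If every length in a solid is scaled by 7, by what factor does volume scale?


Linear scale factor k = 7
Rule: under a linear scaling by k, volumes scale by k^3.
k^3 = 7 * 7 * 7
k^3 = 49 * 7
k^3 = 343
Volume scales by a factor of 343.
343 (dimensionless)


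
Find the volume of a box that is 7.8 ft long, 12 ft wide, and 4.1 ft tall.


Shape: rectangular prism
l = 7.8 ft, w = 12 ft, h = 4.1 ft
Formula: V = l * w * h
V = 7.8 * 12 * 4.1
V = 93.6 * 4.1
V = 383.76
383.76 ft^3


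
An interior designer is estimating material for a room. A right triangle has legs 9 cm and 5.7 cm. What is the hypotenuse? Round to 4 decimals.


Shape: right triangle
Legs a = 9 cm, b = 5.7 cm
Formula: c = sqrt(a^2 + b^2)
a^2 = 81, b^2 = 32.49
a^2 + b^2 = 113.49
c = sqrt(113.49)
c = 10.6532
10.6532 cm


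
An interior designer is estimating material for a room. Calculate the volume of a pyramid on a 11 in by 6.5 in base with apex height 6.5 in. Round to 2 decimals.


Shape: rectangular pyramid
Base: 11 in x 6.5 in, Height h = 6.5 in
Formula: V = (1/3) * base_area * h
base_area = 11 * 6.5 = 71.5
base_area * h = 71.5 * 6.5 = 464.75
V = 464.75 / 3
V = 154.92
154.92 in^3


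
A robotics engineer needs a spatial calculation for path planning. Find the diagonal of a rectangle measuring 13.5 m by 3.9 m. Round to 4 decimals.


Shape: rectangle (diagonal via Pythagoras)
Sides: 13.5 m and 3.9 m
Formula: d = sqrt(l^2 + w^2)
l^2 = 182.25, w^2 = 15.21
l^2 + w^2 = 197.46
d = sqrt(197.46)
d = 14.052
14.052 m


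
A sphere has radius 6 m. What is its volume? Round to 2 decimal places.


Shape: sphere
Radius r = 6 m
Formula: V = (4/3) * pi * r^3
r^3 = 216
(4/3) * 216 = 288
V = 288 * pi
V = 904.78
904.78 m^3


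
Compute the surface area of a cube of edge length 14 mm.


Shape: cube
Side s = 14 mm
A cube has 6 square faces.
Formula: SA = 6 * s^2
s^2 = 196
SA = 6 * 196
SA = 1176
1176 mm^2


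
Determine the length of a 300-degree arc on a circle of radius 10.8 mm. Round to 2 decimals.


Shape: circular arc
Radius r = 10.8 mm, Angle = 300 degrees
Formula: L = (angle/360) * 2 * pi * r
2 * pi * r = 21.6 * pi
L = (300/360) * 21.6 * pi
L = 18 * pi
L = 56.55
56.55 mm


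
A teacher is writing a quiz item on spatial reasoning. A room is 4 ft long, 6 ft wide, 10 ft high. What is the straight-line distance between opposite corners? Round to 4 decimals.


Shape: rectangular box (space diagonal)
l = 4 ft, w = 6 ft, h = 10 ft
Visualize: the diagonal of the base, then a right triangle with that diagonal and the height.
Formula: d = sqrt(l^2 + w^2 + h^2)
l^2 + w^2 + h^2 = 16 + 36 + 100 = 152
d = sqrt(152)
d = 12.3288
12.3288 ft


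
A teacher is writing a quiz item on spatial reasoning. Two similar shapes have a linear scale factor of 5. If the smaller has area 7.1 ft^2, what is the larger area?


Linear scale factor k = 5
Original area = 7.1 ft^2
Rule: under a linear scaling by k, areas scale by k^2.
k^2 = 5^2 = 25
New area = 7.1 * 25
New area = 177.5
177.5 ft^2


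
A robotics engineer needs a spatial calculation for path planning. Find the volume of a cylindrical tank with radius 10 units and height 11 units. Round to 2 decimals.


Shape: cylinder
Radius r = 10 units, Height h = 11 units
Formula: V = pi * r^2 * h
r^2 = 100
V = pi * 100 * 11
V = 1100 * pi
V = 3455.75
3455.75 units^3


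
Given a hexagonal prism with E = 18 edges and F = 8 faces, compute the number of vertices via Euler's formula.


Polyhedron: hexagonal prism
Euler's formula for convex polyhedra: V - E + F = 2
Given: E = 18 edges and F = 8 faces
Solve for V:
V = 2 + E - F = 2 + 18 - 8 = 12
12 vertices


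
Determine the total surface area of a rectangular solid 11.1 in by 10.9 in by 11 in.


Shape: rectangular prism
l = 11.1 in, w = 10.9 in, h = 11 in
Formula: SA = 2(lw + lh + wh)
lw = 120.99, lh = 122.1, wh = 119.9
lw + lh + wh = 362.99
SA = 2 * 362.99
SA = 725.98
725.98 in^2


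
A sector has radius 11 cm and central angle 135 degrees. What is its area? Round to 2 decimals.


Shape: circular sector
Radius r = 11 cm, Angle = 135 degrees
Formula: A = (angle/360) * pi * r^2
r^2 = 121
Fraction of circle = 135/360
A = (135/360) * pi * 121
A = 45.375 * pi
A = 142.55
142.55 cm^2


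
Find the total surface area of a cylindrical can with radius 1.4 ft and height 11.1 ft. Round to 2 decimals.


Shape: closed cylinder
Radius r = 1.4 ft, Height h = 11.1 ft
Formula: SA = 2*pi*r^2 + 2*pi*r*h = 2*pi*r*(r + h)
r + h = 12.5
2 * r * (r + h) = 2 * 1.4 * 12.5 = 35
SA = 35 * pi
SA = 109.96
109.96 ft^2


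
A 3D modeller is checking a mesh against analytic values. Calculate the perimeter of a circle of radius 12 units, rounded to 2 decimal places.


Shape: circle
Radius r = 12 units
Formula: C = 2 * pi * r
C = 2 * pi * 12
C = 24 * pi
C = 75.4
75.4 units


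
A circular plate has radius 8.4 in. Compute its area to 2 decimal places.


Shape: circle
Radius r = 8.4 in
Formula: A = pi * r^2
r^2 = 8.4^2 = 70.56
A = pi * 70.56
A = 221.67
221.67 in^2


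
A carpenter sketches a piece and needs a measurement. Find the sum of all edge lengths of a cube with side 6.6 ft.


Shape: cube
Side s = 6.6 ft
A cube has 12 edges, all equal.
Formula: total edge length = 12 * s
Total = 12 * 6.6
Total = 79.2
79.2 ft


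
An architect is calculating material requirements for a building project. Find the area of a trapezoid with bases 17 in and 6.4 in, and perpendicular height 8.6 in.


Shape: trapezoid
Parallel sides a = 17 in, b = 6.4 in; Height h = 8.6 in
Formula: A = (a + b) * h / 2
a + b = 17 + 6.4 = 23.4
A = 23.4 * 8.6 / 2
A = 201.24 / 2
A = 100.62
100.62 in^2


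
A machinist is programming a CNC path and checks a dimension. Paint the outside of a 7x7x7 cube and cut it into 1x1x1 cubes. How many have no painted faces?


Large cube: 7 x 7 x 7, cut into unit cubes.
n = 7, so n - 2 = 5
Unpainted cubes form the interior (n - 2)^3 block.
(n - 2)^3 = 5^3 = 125
125 unit cubes


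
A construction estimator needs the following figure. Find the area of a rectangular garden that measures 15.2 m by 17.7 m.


Shape: rectangle
Length l = 15.2 m, Width w = 17.7 m
Formula: A = l * w
A = 15.2 * 17.7
A = 269.04
269.04 m^2


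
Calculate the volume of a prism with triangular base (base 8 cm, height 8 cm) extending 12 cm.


Shape: triangular prism
Triangle base = 8 cm, triangle height = 8 cm, prism length L = 12 cm
Formula: V = (1/2 * b * h_tri) * L
Cross-section area = 0.5 * 8 * 8 = 32
V = 32 * 12
V = 384
384 cm^3


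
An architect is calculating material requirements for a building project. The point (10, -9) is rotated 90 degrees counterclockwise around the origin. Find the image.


Transformation: rotation about the origin
Original point: (10, -9)
Rule for 90 deg counterclockwise: (x, y) -> (-y, x)
Apply: (10, -9) -> (9, 10)
(9, 10)


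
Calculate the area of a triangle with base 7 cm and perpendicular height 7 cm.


Shape: triangle
Base b = 7 cm, Height h = 7 cm
Formula: A = (1/2) * b * h
A = 0.5 * 7 * 7
A = 0.5 * 49
A = 24.5
24.5 cm^2


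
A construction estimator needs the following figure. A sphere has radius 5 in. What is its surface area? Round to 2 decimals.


Shape: sphere
Radius r = 5 in
Formula: SA = 4 * pi * r^2
r^2 = 25
SA = 4 * pi * 25
SA = 100 * pi
SA = 314.16
314.16 in^2


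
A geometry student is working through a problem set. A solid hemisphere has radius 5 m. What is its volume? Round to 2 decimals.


Shape: hemisphere (half of a sphere)
Radius r = 5 m
Formula: V = (1/2) * (4/3) * pi * r^3 = (2/3) * pi * r^3
r^3 = 125
(2/3) * 125 = 83.333333
V = 83.333333 * pi
V = 261.8
261.8 m^3


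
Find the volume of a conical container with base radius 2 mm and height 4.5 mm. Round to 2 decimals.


Shape: cone
Radius r = 2 mm, Height h = 4.5 mm
Formula: V = (1/3) * pi * r^2 * h
r^2 = 4
pi * r^2 * h = pi * 4 * 4.5 = 18 * pi
V = 18 * pi / 3
V = 18.85
18.85 mm^3


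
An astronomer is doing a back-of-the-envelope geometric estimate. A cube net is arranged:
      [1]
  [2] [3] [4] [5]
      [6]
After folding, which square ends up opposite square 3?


Net: cross layout. Take square 3 as the base (bottom).
Fold the four squares in the horizontal row up around 3: 2 -> left, 4 -> right, 5 wraps to the top.
Fold 1 and 6 up from 3: 1 -> back, 6 -> front.
Opposite pairs are therefore: (1, 6), (2, 4), (3, 5).
Face 3 is opposite face 5.
face 5


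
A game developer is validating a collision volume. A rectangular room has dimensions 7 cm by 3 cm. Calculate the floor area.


Shape: rectangle
Length l = 7 cm, Width w = 3 cm
Formula: A = l * w
A = 7 * 3
A = 21
21 cm^2


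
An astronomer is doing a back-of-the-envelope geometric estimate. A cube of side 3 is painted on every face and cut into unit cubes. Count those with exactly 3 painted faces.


Large cube: 3 x 3 x 3, cut into unit cubes.
Cubes with 3 painted faces are at the corners. A cube always has 8 corners.
Count = 8
8 unit cubes


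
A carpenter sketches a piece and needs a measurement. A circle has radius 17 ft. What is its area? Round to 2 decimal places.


Shape: circle
Radius r = 17 ft
Formula: A = pi * r^2
r^2 = 17^2 = 289
A = pi * 289
A = 907.92
907.92 ft^2


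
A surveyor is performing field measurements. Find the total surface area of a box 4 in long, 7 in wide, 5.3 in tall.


Shape: rectangular prism
l = 4 in, w = 7 in, h = 5.3 in
Formula: SA = 2(lw + lh + wh)
lw = 28, lh = 21.2, wh = 37.1
lw + lh + wh = 86.3
SA = 2 * 86.3
SA = 172.6
172.6 in^2


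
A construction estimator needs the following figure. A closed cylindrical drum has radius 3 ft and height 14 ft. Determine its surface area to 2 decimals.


Shape: closed cylinder
Radius r = 3 ft, Height h = 14 ft
Formula: SA = 2*pi*r^2 + 2*pi*r*h = 2*pi*r*(r + h)
r + h = 17
2 * r * (r + h) = 2 * 3 * 17 = 102
SA = 102 * pi
SA = 320.44
320.44 ft^2


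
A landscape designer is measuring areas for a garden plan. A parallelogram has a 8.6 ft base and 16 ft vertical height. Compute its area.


Shape: parallelogram
Base b = 8.6 ft, Height h = 16 ft
Formula: A = b * h
A = 8.6 * 16
A = 137.6
137.6 ft^2


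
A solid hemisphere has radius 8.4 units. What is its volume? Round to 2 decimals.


Shape: hemisphere (half of a sphere)
Radius r = 8.4 units
Formula: V = (1/2) * (4/3) * pi * r^3 = (2/3) * pi * r^3
r^3 = 592.704
(2/3) * 592.704 = 395.136
V = 395.136 * pi
V = 1241.36
1241.36 units^3


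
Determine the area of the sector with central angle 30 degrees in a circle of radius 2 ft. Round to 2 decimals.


Shape: circular sector
Radius r = 2 ft, Angle = 30 degrees
Formula: A = (angle/360) * pi * r^2
r^2 = 4
Fraction of circle = 30/360
A = (30/360) * pi * 4
A = 0.333333 * pi
A = 1.05
1.05 ft^2


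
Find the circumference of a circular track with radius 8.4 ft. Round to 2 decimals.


Shape: circle
Radius r = 8.4 ft
Formula: C = 2 * pi * r
C = 2 * pi * 8.4
C = 16.8 * pi
C = 52.78
52.78 ft


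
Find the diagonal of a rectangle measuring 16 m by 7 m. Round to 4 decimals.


Shape: rectangle (diagonal via Pythagoras)
Sides: 16 m and 7 m
Formula: d = sqrt(l^2 + w^2)
l^2 = 256, w^2 = 49
l^2 + w^2 = 305
d = sqrt(305)
d = 17.4642
17.4642 m


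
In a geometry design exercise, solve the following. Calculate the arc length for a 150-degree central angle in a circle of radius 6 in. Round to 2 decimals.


Shape: circular arc
Radius r = 6 in, Angle = 150 degrees
Formula: L = (angle/360) * 2 * pi * r
2 * pi * r = 12 * pi
L = (150/360) * 12 * pi
L = 5 * pi
L = 15.71
15.71 in


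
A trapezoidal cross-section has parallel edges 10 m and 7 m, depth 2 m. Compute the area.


Shape: trapezoid
Parallel sides a = 10 m, b = 7 m; Height h = 2 m
Formula: A = (a + b) * h / 2
a + b = 10 + 7 = 17
A = 17 * 2 / 2
A = 34 / 2
A = 17
17 m^2


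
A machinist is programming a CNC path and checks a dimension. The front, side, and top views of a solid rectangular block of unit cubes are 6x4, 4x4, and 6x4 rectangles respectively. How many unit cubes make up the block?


Orthographic views of a solid rectangular block:
Front view 6 x 4 -> length = 6, height = 4
Side view 4 x 4 -> width = 4, height = 4 (consistent)
Top view 6 x 4 -> confirms length = 6, width = 4
The block is 6 x 4 x 4.
Total unit cubes = 6 * 4 * 4 = 96
96 unit cubes


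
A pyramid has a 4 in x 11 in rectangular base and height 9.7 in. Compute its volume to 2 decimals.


Shape: rectangular pyramid
Base: 4 in x 11 in, Height h = 9.7 in
Formula: V = (1/3) * base_area * h
base_area = 4 * 11 = 44
base_area * h = 44 * 9.7 = 426.8
V = 426.8 / 3
V = 142.27
142.27 in^3


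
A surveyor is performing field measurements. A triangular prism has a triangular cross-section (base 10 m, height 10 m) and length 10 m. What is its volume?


Shape: triangular prism
Triangle base = 10 m, triangle height = 10 m, prism length L = 10 m
Formula: V = (1/2 * b * h_tri) * L
Cross-section area = 0.5 * 10 * 10 = 50
V = 50 * 10
V = 500
500 m^3


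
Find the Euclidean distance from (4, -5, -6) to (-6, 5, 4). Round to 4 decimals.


3D distance between two points
P1 = (4, -5, -6), P2 = (-6, 5, 4)
Formula: d = sqrt((x2-x1)^2 + (y2-y1)^2 + (z2-z1)^2)
dx = -6 - 4 = -10
dy = 5 - -5 = 10
dz = 4 - -6 = 10
dx^2 + dy^2 + dz^2 = 100 + 100 + 100 = 300
d = sqrt(300)
d = 17.3205
17.3205 units


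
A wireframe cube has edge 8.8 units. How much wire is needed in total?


Shape: cube
Side s = 8.8 units
A cube has 12 edges, all equal.
Formula: total edge length = 12 * s
Total = 12 * 8.8
Total = 105.6
105.6 units


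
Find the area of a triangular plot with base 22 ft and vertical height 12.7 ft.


Shape: triangle
Base b = 22 ft, Height h = 12.7 ft
Formula: A = (1/2) * b * h
A = 0.5 * 22 * 12.7
A = 0.5 * 279.4
A = 139.7
139.7 ft^2


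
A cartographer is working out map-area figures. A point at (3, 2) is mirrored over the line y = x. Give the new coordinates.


Transformation: reflection
Original point: (3, 2)
Rule for reflection over y = x: (x, y) -> (y, x)
Apply: (3, 2) -> (2, 3)
(2, 3)


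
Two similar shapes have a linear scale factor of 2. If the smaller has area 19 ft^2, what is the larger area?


Linear scale factor k = 2
Original area = 19 ft^2
Rule: under a linear scaling by k, areas scale by k^2.
k^2 = 2^2 = 4
New area = 19 * 4
New area = 76
76 ft^2


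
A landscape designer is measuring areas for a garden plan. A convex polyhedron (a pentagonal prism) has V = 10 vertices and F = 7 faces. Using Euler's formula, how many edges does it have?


Polyhedron: pentagonal prism
Euler's formula for convex polyhedra: V - E + F = 2
Given: V = 10 vertices and F = 7 faces
Solve for E:
E = V + F - 2 = 10 + 7 - 2 = 15
15 edges


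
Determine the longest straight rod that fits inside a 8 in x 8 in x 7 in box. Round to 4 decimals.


Shape: rectangular box (space diagonal)
l = 8 in, w = 8 in, h = 7 in
Visualize: the diagonal of the base, then a right triangle with that diagonal and the height.
Formula: d = sqrt(l^2 + w^2 + h^2)
l^2 + w^2 + h^2 = 64 + 64 + 49 = 177
d = sqrt(177)
d = 13.3041
13.3041 in


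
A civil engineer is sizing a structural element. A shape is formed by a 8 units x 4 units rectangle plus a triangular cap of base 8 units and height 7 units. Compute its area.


Composite shape: rectangle + triangle
Rectangle area = 8 * 4 = 32
Triangle area = 0.5 * 8 * 7 = 28
Total = 32 + 28
Total = 60
60 units^2


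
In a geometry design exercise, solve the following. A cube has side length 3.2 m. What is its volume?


Shape: cube
Side s = 3.2 m
Formula: V = s^3
V = 3.2 * 3.2 * 3.2
V = 10.24 * 3.2
V = 32.768
32.768 m^3


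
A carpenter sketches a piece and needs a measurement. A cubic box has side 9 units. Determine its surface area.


Shape: cube
Side s = 9 units
A cube has 6 square faces.
Formula: SA = 6 * s^2
s^2 = 81
SA = 6 * 81
SA = 486
486 units^2


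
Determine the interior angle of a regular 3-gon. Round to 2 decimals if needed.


Shape: regular triangle (3 sides)
Formula: interior angle = (n - 2) * 180 / n
(n - 2) = 1
(n - 2) * 180 = 180
angle = 180 / 3
angle = 60
60 degrees


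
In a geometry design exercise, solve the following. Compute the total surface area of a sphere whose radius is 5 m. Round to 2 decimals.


Shape: sphere
Radius r = 5 m
Formula: SA = 4 * pi * r^2
r^2 = 25
SA = 4 * pi * 25
SA = 100 * pi
SA = 314.16
314.16 m^2


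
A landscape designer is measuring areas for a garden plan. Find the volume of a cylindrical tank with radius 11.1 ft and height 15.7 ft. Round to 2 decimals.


Shape: cylinder
Radius r = 11.1 ft, Height h = 15.7 ft
Formula: V = pi * r^2 * h
r^2 = 123.21
V = pi * 123.21 * 15.7
V = 1934.397 * pi
V = 6077.09
6077.09 ft^3


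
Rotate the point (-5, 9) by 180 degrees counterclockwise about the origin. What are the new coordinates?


Transformation: rotation about the origin
Original point: (-5, 9)
Rule for 180 deg: (x, y) -> (-x, -y)
Apply: (-5, 9) -> (5, -9)
(5, -9)


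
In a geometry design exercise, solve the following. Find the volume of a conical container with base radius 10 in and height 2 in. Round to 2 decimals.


Shape: cone
Radius r = 10 in, Height h = 2 in
Formula: V = (1/3) * pi * r^2 * h
r^2 = 100
pi * r^2 * h = pi * 100 * 2 = 200 * pi
V = 200 * pi / 3
V = 209.44
209.44 in^3


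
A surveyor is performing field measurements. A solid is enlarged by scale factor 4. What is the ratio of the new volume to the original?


Linear scale factor k = 4
Rule: under a linear scaling by k, volumes scale by k^3.
k^3 = 4 * 4 * 4
k^3 = 16 * 4
k^3 = 64
Volume scales by a factor of 64.
64 (dimensionless)


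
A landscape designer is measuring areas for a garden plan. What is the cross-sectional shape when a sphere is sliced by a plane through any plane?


Solid: sphere
Cutting plane: through any plane
Visualize the intersection of the plane with the solid's surface.
The boundary of the cut region is a circle.
circle


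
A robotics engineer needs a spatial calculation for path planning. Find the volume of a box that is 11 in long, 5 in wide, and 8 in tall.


Shape: rectangular prism
l = 11 in, w = 5 in, h = 8 in
Formula: V = l * w * h
V = 11 * 5 * 8
V = 55 * 8
V = 440
440 in^3


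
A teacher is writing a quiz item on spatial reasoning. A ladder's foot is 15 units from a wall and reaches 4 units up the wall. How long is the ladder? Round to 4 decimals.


Shape: right triangle
Legs a = 15 units, b = 4 units
Formula: c = sqrt(a^2 + b^2)
a^2 = 225, b^2 = 16
a^2 + b^2 = 241
c = sqrt(241)
c = 15.5242
15.5242 units


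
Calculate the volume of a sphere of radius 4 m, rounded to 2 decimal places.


Shape: sphere
Radius r = 4 m
Formula: V = (4/3) * pi * r^3
r^3 = 64
(4/3) * 64 = 85.333333
V = 85.333333 * pi
V = 268.08
268.08 m^3


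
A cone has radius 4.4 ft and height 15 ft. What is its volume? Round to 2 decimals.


Shape: cone
Radius r = 4.4 ft, Height h = 15 ft
Formula: V = (1/3) * pi * r^2 * h
r^2 = 19.36
pi * r^2 * h = pi * 19.36 * 15 = 290.4 * pi
V = 290.4 * pi / 3
V = 304.11
304.11 ft^3


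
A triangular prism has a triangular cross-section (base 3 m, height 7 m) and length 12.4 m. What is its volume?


Shape: triangular prism
Triangle base = 3 m, triangle height = 7 m, prism length L = 12.4 m
Formula: V = (1/2 * b * h_tri) * L
Cross-section area = 0.5 * 3 * 7 = 10.5
V = 10.5 * 12.4
V = 130.2
130.2 m^3


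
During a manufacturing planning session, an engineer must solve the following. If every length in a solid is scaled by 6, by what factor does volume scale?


Linear scale factor k = 6
Rule: under a linear scaling by k, volumes scale by k^3.
k^3 = 6 * 6 * 6
k^3 = 36 * 6
k^3 = 216
Volume scales by a factor of 216.
216 (dimensionless)


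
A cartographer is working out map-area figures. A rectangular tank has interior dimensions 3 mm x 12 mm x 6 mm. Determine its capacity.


Shape: rectangular prism
l = 3 mm, w = 12 mm, h = 6 mm
Formula: V = l * w * h
V = 3 * 12 * 6
V = 36 * 6
V = 216
216 mm^3


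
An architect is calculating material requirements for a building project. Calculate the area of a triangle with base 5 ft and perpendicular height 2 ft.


Shape: triangle
Base b = 5 ft, Height h = 2 ft
Formula: A = (1/2) * b * h
A = 0.5 * 5 * 2
A = 0.5 * 10
A = 5
5 ft^2


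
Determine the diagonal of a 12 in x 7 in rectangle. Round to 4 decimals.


Shape: rectangle (diagonal via Pythagoras)
Sides: 12 in and 7 in
Formula: d = sqrt(l^2 + w^2)
l^2 = 144, w^2 = 49
l^2 + w^2 = 193
d = sqrt(193)
d = 13.8924
13.8924 in


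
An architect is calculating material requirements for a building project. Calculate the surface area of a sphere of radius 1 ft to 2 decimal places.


Shape: sphere
Radius r = 1 ft
Formula: SA = 4 * pi * r^2
r^2 = 1
SA = 4 * pi * 1
SA = 4 * pi
SA = 12.57
12.57 ft^2


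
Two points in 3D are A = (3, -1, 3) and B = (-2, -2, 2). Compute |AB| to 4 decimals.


3D distance between two points
P1 = (3, -1, 3), P2 = (-2, -2, 2)
Formula: d = sqrt((x2-x1)^2 + (y2-y1)^2 + (z2-z1)^2)
dx = -2 - 3 = -5
dy = -2 - -1 = -1
dz = 2 - 3 = -1
dx^2 + dy^2 + dz^2 = 25 + 1 + 1 = 27
d = sqrt(27)
d = 5.1962
5.1962 units


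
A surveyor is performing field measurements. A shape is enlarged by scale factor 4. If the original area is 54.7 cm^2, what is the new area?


Linear scale factor k = 4
Original area = 54.7 cm^2
Rule: under a linear scaling by k, areas scale by k^2.
k^2 = 4^2 = 16
New area = 54.7 * 16
New area = 875.2
875.2 cm^2


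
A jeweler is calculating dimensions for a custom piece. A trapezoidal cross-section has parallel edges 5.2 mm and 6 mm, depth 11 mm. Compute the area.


Shape: trapezoid
Parallel sides a = 5.2 mm, b = 6 mm; Height h = 11 mm
Formula: A = (a + b) * h / 2
a + b = 5.2 + 6 = 11.2
A = 11.2 * 11 / 2
A = 123.2 / 2
A = 61.6
61.6 mm^2


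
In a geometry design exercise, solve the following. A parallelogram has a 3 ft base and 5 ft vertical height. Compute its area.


Shape: parallelogram
Base b = 3 ft, Height h = 5 ft
Formula: A = b * h
A = 3 * 5
A = 15
15 ft^2


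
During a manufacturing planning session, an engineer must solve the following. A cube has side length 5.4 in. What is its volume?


Shape: cube
Side s = 5.4 in
Formula: V = s^3
V = 5.4 * 5.4 * 5.4
V = 29.16 * 5.4
V = 157.464
157.464 in^3


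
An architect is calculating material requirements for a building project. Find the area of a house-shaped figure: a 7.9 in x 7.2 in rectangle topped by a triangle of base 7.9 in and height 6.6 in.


Composite shape: rectangle + triangle
Rectangle area = 7.9 * 7.2 = 56.88
Triangle area = 0.5 * 7.9 * 6.6 = 26.07
Total = 56.88 + 26.07
Total = 82.95
82.95 in^2


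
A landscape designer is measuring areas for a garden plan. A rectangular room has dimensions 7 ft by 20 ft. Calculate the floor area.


Shape: rectangle
Length l = 7 ft, Width w = 20 ft
Formula: A = l * w
A = 7 * 20
A = 140
140 ft^2


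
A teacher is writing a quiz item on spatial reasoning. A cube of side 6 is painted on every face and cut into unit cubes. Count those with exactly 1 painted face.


Large cube: 6 x 6 x 6, cut into unit cubes.
n = 6, so n - 2 = 4
Cubes with 1 painted face lie in the interior of each face.
A cube has 6 faces; each contributes (n - 2)^2 = 16 such cubes.
Count = 6 * 16 = 96
96 unit cubes


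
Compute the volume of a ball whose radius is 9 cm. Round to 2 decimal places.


Shape: sphere
Radius r = 9 cm
Formula: V = (4/3) * pi * r^3
r^3 = 729
(4/3) * 729 = 972
V = 972 * pi
V = 3053.63
3053.63 cm^3


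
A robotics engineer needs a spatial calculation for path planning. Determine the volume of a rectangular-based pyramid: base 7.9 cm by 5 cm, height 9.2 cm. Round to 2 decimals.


Shape: rectangular pyramid
Base: 7.9 cm x 5 cm, Height h = 9.2 cm
Formula: V = (1/3) * base_area * h
base_area = 7.9 * 5 = 39.5
base_area * h = 39.5 * 9.2 = 363.4
V = 363.4 / 3
V = 121.13
121.13 cm^3


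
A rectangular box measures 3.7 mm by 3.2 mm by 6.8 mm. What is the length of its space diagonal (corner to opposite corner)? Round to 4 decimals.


Shape: rectangular box (space diagonal)
l = 3.7 mm, w = 3.2 mm, h = 6.8 mm
Visualize: the diagonal of the base, then a right triangle with that diagonal and the height.
Formula: d = sqrt(l^2 + w^2 + h^2)
l^2 + w^2 + h^2 = 13.69 + 10.24 + 46.24 = 70.17
d = sqrt(70.17)
d = 8.3768
8.3768 mm


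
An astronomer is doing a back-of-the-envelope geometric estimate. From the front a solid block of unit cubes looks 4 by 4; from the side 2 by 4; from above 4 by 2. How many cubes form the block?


Orthographic views of a solid rectangular block:
Front view 4 x 4 -> length = 4, height = 4
Side view 2 x 4 -> width = 2, height = 4 (consistent)
Top view 4 x 2 -> confirms length = 4, width = 2
The block is 4 x 2 x 4.
Total unit cubes = 4 * 2 * 4 = 32
32 unit cubes


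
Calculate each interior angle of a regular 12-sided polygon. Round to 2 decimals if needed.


Shape: regular dodecagon (12 sides)
Formula: interior angle = (n - 2) * 180 / n
(n - 2) = 10
(n - 2) * 180 = 1800
angle = 1800 / 12
angle = 150
150 degrees


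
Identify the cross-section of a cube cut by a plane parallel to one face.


Solid: cube
Cutting plane: parallel to one face
Visualize the intersection of the plane with the solid's surface.
The boundary of the cut region is a square.
square


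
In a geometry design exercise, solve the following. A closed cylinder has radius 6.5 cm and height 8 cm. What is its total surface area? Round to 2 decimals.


Shape: closed cylinder
Radius r = 6.5 cm, Height h = 8 cm
Formula: SA = 2*pi*r^2 + 2*pi*r*h = 2*pi*r*(r + h)
r + h = 14.5
2 * r * (r + h) = 2 * 6.5 * 14.5 = 188.5
SA = 188.5 * pi
SA = 592.19
592.19 cm^2


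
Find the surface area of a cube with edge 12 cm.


Shape: cube
Side s = 12 cm
A cube has 6 square faces.
Formula: SA = 6 * s^2
s^2 = 144
SA = 6 * 144
SA = 864
864 cm^2


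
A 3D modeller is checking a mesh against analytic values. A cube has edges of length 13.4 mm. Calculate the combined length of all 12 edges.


Shape: cube
Side s = 13.4 mm
A cube has 12 edges, all equal.
Formula: total edge length = 12 * s
Total = 12 * 13.4
Total = 160.8
160.8 mm


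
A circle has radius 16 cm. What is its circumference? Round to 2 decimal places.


Shape: circle
Radius r = 16 cm
Formula: C = 2 * pi * r
C = 2 * pi * 16
C = 32 * pi
C = 100.53
100.53 cm


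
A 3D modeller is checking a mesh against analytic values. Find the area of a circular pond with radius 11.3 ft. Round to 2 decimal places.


Shape: circle
Radius r = 11.3 ft
Formula: A = pi * r^2
r^2 = 11.3^2 = 127.69
A = pi * 127.69
A = 401.15
401.15 ft^2


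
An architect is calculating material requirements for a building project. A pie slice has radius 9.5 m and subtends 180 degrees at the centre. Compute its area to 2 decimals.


Shape: circular sector
Radius r = 9.5 m, Angle = 180 degrees
Formula: A = (angle/360) * pi * r^2
r^2 = 90.25
Fraction of circle = 180/360
A = (180/360) * pi * 90.25
A = 45.125 * pi
A = 141.76
141.76 m^2


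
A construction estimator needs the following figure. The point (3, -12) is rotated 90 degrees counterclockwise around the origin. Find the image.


Transformation: rotation about the origin
Original point: (3, -12)
Rule for 90 deg counterclockwise: (x, y) -> (-y, x)
Apply: (3, -12) -> (12, 3)
(12, 3)


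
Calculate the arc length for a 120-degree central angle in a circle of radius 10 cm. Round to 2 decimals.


Shape: circular arc
Radius r = 10 cm, Angle = 120 degrees
Formula: L = (angle/360) * 2 * pi * r
2 * pi * r = 20 * pi
L = (120/360) * 20 * pi
L = 6.666667 * pi
L = 20.94
20.94 cm


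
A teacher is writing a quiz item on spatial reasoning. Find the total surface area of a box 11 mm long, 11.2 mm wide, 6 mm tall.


Shape: rectangular prism
l = 11 mm, w = 11.2 mm, h = 6 mm
Formula: SA = 2(lw + lh + wh)
lw = 123.2, lh = 66, wh = 67.2
lw + lh + wh = 256.4
SA = 2 * 256.4
SA = 512.8
512.8 mm^2


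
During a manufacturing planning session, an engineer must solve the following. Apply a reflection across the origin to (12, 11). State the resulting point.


Transformation: reflection
Original point: (12, 11)
Rule for reflection through the origin: (x, y) -> (-x, -y)
Apply: (12, 11) -> (-12, -11)
(-12, -11)


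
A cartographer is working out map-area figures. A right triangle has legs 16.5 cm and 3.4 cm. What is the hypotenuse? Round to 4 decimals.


Shape: right triangle
Legs a = 16.5 cm, b = 3.4 cm
Formula: c = sqrt(a^2 + b^2)
a^2 = 272.25, b^2 = 11.56
a^2 + b^2 = 283.81
c = sqrt(283.81)
c = 16.8467
16.8467 cm


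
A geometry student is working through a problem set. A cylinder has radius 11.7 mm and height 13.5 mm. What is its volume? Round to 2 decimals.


Shape: cylinder
Radius r = 11.7 mm, Height h = 13.5 mm
Formula: V = pi * r^2 * h
r^2 = 136.89
V = pi * 136.89 * 13.5
V = 1848.015 * pi
V = 5805.71
5805.71 mm^3


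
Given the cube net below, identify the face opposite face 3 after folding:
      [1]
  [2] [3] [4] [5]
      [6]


Net: cross layout. Take square 3 as the base (bottom).
Fold the four squares in the horizontal row up around 3: 2 -> left, 4 -> right, 5 wraps to the top.
Fold 1 and 6 up from 3: 1 -> back, 6 -> front.
Opposite pairs are therefore: (1, 6), (2, 4), (3, 5).
Face 3 is opposite face 5.
face 5


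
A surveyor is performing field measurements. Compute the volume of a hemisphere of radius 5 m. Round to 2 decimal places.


Shape: hemisphere (half of a sphere)
Radius r = 5 m
Formula: V = (1/2) * (4/3) * pi * r^3 = (2/3) * pi * r^3
r^3 = 125
(2/3) * 125 = 83.333333
V = 83.333333 * pi
V = 261.8
261.8 m^3


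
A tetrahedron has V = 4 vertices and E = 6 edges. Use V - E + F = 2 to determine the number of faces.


Polyhedron: tetrahedron
Euler's formula for convex polyhedra: V - E + F = 2
Given: V = 4 vertices and E = 6 edges
Solve for F:
F = 2 + E - V = 2 + 6 - 4 = 4
4 faces


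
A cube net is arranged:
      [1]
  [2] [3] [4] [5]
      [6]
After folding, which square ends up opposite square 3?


Net: cross layout. Take square 3 as the base (bottom).
Fold the four squares in the horizontal row up around 3: 2 -> left, 4 -> right, 5 wraps to the top.
Fold 1 and 6 up from 3: 1 -> back, 6 -> front.
Opposite pairs are therefore: (1, 6), (2, 4), (3, 5).
Face 3 is opposite face 5.
face 5


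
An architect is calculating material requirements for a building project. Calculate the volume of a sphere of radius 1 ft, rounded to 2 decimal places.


Shape: sphere
Radius r = 1 ft
Formula: V = (4/3) * pi * r^3
r^3 = 1
(4/3) * 1 = 1.333333
V = 1.333333 * pi
V = 4.19
4.19 ft^3


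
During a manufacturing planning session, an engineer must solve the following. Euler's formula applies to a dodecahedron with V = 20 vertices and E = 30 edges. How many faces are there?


Polyhedron: dodecahedron
Euler's formula for convex polyhedra: V - E + F = 2
Given: V = 20 vertices and E = 30 edges
Solve for F:
F = 2 + E - V = 2 + 30 - 20 = 12
12 faces


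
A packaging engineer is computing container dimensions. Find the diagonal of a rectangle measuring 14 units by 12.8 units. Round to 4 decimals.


Shape: rectangle (diagonal via Pythagoras)
Sides: 14 units and 12.8 units
Formula: d = sqrt(l^2 + w^2)
l^2 = 196, w^2 = 163.84
l^2 + w^2 = 359.84
d = sqrt(359.84)
d = 18.9694
18.9694 units


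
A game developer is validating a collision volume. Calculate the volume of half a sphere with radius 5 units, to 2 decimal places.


Shape: hemisphere (half of a sphere)
Radius r = 5 units
Formula: V = (1/2) * (4/3) * pi * r^3 = (2/3) * pi * r^3
r^3 = 125
(2/3) * 125 = 83.333333
V = 83.333333 * pi
V = 261.8
261.8 units^3


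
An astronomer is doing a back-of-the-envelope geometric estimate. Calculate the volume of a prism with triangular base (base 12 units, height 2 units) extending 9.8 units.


Shape: triangular prism
Triangle base = 12 units, triangle height = 2 units, prism length L = 9.8 units
Formula: V = (1/2 * b * h_tri) * L
Cross-section area = 0.5 * 12 * 2 = 12
V = 12 * 9.8
V = 117.6
117.6 units^3


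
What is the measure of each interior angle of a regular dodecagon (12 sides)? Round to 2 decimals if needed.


Shape: regular dodecagon (12 sides)
Formula: interior angle = (n - 2) * 180 / n
(n - 2) = 10
(n - 2) * 180 = 1800
angle = 1800 / 12
angle = 150
150 degrees


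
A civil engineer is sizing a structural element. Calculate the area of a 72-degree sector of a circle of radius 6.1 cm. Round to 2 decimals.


Shape: circular sector
Radius r = 6.1 cm, Angle = 72 degrees
Formula: A = (angle/360) * pi * r^2
r^2 = 37.21
Fraction of circle = 72/360
A = (72/360) * pi * 37.21
A = 7.442 * pi
A = 23.38
23.38 cm^2


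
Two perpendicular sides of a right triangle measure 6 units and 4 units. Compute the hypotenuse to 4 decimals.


Shape: right triangle
Legs a = 6 units, b = 4 units
Formula: c = sqrt(a^2 + b^2)
a^2 = 36, b^2 = 16
a^2 + b^2 = 52
c = sqrt(52)
c = 7.2111
7.2111 units


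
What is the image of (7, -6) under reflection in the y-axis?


Transformation: reflection
Original point: (7, -6)
Rule for reflection over the y-axis: (x, y) -> (-x, y)
Apply: (7, -6) -> (-7, -6)
(-7, -6)


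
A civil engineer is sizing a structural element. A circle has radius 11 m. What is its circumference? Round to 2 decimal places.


Shape: circle
Radius r = 11 m
Formula: C = 2 * pi * r
C = 2 * pi * 11
C = 22 * pi
C = 69.12
69.12 m


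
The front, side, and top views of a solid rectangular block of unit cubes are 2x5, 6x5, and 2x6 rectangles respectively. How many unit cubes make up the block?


Orthographic views of a solid rectangular block:
Front view 2 x 5 -> length = 2, height = 5
Side view 6 x 5 -> width = 6, height = 5 (consistent)
Top view 2 x 6 -> confirms length = 2, width = 6
The block is 2 x 6 x 5.
Total unit cubes = 2 * 6 * 5 = 60
60 unit cubes


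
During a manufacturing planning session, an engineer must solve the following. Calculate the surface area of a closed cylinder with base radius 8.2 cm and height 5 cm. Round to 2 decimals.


Shape: closed cylinder
Radius r = 8.2 cm, Height h = 5 cm
Formula: SA = 2*pi*r^2 + 2*pi*r*h = 2*pi*r*(r + h)
r + h = 13.2
2 * r * (r + h) = 2 * 8.2 * 13.2 = 216.48
SA = 216.48 * pi
SA = 680.09
680.09 cm^2


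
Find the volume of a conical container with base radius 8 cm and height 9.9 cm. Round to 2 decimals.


Shape: cone
Radius r = 8 cm, Height h = 9.9 cm
Formula: V = (1/3) * pi * r^2 * h
r^2 = 64
pi * r^2 * h = pi * 64 * 9.9 = 633.6 * pi
V = 633.6 * pi / 3
V = 663.5
663.5 cm^3
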